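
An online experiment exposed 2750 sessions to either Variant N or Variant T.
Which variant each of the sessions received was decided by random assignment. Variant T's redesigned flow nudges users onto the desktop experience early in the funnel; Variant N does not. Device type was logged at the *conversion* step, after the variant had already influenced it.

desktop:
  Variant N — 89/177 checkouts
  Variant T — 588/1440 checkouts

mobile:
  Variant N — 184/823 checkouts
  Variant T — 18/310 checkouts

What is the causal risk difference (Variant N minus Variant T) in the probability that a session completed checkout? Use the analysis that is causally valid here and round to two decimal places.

Device type lies on the pathway variant → device type → outcome, so adjusting for it blocks the indirect effect. For the total causal effect of variant, use the unadjusted pooled rates.
The causal difference is the pooled difference: 0.273 − 0.346 = -0.073.

-0.07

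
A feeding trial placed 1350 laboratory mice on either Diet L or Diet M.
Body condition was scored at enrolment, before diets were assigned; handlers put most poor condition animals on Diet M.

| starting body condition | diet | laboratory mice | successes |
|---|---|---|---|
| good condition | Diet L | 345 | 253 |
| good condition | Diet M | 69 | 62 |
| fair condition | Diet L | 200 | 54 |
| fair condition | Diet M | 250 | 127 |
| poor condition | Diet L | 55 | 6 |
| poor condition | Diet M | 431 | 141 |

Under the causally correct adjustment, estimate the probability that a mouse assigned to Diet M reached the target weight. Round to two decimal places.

Starting body condition is set before the diet has any effect — it is not caused by the diet — and it independently drives the outcome. That makes it a confounder, so the causal comparison is within starting body condition levels.
Standardising Diet M to the population starting body condition mix: 0.307·62/69 + 0.333·127/250 + 0.360·141/431 = 0.563.

0.56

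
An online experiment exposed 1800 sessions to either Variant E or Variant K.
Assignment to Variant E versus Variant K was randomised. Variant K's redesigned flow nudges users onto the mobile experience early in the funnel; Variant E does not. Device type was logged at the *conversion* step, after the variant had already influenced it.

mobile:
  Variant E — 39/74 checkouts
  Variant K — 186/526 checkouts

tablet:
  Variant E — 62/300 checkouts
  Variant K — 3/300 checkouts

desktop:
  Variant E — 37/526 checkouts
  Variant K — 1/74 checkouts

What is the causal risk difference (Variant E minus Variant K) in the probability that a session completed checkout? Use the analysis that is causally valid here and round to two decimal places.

-0.06

The device type-specific comparison favours Variant E throughout, but the pooled figures favour Variant K. The question is whether to condition on device type.
Device type is downstream of the variant. One should not condition on a consequence of treatment, so the overall rates are the right comparison.
The causal difference is the pooled difference: 0.153 − 0.211 = -0.058.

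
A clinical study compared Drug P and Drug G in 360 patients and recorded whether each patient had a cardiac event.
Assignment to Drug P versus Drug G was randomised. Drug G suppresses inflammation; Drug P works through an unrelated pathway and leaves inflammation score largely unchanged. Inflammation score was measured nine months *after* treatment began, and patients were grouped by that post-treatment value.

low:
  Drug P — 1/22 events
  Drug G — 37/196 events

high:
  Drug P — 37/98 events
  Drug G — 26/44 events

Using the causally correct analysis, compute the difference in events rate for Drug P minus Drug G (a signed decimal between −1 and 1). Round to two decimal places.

+0.05

Drug P is lower inside every inflammation score stratum but Drug G is lower in aggregate. Whether to stratify depends on how inflammation score relates to the drug.
Inflammation score here is a post-treatment variable shaped by the drug; conditioning on it would introduce bias rather than remove it. The overall comparison is the causal one.
The causal difference is the pooled difference: 0.317 − 0.263 = +0.054.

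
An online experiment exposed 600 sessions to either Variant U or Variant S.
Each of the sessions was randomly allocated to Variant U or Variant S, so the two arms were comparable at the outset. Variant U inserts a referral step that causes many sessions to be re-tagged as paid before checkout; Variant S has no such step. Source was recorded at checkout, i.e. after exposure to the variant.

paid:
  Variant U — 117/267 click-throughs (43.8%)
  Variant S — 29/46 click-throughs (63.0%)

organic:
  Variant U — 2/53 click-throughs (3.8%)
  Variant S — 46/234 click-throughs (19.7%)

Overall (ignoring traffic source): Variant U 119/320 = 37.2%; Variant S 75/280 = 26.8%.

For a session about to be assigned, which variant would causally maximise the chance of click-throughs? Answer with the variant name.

Traffic source is downstream of the variant. One should not condition on a consequence of treatment, so the overall rates are the right comparison.
Pooled: Variant U 37.2% vs Variant S 26.8%; Variant U is higher overall.

Variant U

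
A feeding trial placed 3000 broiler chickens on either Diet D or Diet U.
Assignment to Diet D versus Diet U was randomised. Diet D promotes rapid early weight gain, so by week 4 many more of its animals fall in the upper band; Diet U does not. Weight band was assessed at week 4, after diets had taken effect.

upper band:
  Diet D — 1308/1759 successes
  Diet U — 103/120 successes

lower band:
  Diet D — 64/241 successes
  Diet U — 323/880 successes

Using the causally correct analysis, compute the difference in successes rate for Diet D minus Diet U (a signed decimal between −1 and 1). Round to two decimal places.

+0.26

Diet U is higher inside every week-4 weight band stratum but Diet D is higher in aggregate. Whether to stratify depends on how week-4 weight band relates to the diet.
Week-4 weight band here is a post-treatment variable shaped by the diet; conditioning on it would introduce bias rather than remove it. The overall comparison is the causal one.
The causal difference is the pooled difference: 0.686 − 0.426 = +0.260.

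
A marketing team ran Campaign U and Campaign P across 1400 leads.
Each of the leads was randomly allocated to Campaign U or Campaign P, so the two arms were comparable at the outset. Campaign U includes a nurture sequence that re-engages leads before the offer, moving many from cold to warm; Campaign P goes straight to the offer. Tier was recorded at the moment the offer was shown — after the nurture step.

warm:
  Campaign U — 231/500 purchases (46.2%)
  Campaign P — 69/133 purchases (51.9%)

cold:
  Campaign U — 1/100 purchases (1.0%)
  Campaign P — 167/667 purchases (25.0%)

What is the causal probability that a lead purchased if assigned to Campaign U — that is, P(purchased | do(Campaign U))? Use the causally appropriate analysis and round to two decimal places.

The stratified and pooled comparisons disagree (Campaign P wins within each engagement tier; Campaign U wins overall), so the answer turns on the causal role of engagement tier.
Stratifying would compare campaigns among leads the campaigns themselves sorted into engagement tier groups — a form of selection on an intermediate. The unconditioned pooled rates give the total causal effect.
So P(outcome | do(Campaign U)) is just the pooled rate for Campaign U: 232/600 = 0.387.

0.39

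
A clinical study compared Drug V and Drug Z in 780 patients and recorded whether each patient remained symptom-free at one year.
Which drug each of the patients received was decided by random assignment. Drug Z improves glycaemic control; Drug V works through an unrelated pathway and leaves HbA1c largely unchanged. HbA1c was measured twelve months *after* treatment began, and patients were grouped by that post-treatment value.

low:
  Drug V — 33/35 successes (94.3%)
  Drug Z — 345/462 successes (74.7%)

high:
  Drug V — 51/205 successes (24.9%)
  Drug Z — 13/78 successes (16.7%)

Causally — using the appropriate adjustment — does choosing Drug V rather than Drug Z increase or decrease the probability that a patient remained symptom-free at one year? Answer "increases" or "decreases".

HbA1c lies on the pathway drug → HbA1c → outcome, so adjusting for it blocks the indirect effect. For the total causal effect of drug, use the unadjusted pooled rates.
Pooled: Drug V 35.0% vs Drug Z 66.3%; Drug Z is higher overall.

decreases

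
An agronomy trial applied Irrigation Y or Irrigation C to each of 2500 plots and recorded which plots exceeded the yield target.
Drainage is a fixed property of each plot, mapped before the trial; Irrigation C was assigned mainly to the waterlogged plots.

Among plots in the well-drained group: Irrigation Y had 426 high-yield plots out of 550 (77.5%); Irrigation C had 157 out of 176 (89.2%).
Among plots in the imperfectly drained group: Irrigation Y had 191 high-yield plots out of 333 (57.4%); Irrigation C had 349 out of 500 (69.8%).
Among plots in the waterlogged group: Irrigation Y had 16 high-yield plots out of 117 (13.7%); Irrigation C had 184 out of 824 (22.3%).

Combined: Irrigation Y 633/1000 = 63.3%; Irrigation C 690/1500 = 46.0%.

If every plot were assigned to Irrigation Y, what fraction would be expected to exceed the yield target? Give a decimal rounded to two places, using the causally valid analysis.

The stratified and pooled comparisons disagree (Irrigation C wins within each field drainage; Irrigation Y wins overall), so the answer turns on the causal role of field drainage.
Field drainage is set before the irrigation has any effect — it is not caused by the irrigation — and it independently drives the outcome. That makes it a confounder, so the causal comparison is within field drainage levels.
Standardising Irrigation Y to the population field drainage mix: 0.290·426/550 + 0.333·191/333 + 0.376·16/117 = 0.468.

0.47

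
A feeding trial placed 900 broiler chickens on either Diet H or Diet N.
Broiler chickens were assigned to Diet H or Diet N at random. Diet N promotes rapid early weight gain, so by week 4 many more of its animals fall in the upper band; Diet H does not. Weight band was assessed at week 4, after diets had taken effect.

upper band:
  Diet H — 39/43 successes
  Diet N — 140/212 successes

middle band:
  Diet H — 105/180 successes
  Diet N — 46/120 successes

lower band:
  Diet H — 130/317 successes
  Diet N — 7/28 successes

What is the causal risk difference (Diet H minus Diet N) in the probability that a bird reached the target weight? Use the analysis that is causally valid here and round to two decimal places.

Because the diet influences week-4 weight band, week-4 weight band is a post-treatment mediator, not a confounder. Stratifying on it would bias the estimate; the causal effect is the crude pooled difference.
The causal difference is the pooled difference: 0.507 − 0.536 = -0.029.

-0.03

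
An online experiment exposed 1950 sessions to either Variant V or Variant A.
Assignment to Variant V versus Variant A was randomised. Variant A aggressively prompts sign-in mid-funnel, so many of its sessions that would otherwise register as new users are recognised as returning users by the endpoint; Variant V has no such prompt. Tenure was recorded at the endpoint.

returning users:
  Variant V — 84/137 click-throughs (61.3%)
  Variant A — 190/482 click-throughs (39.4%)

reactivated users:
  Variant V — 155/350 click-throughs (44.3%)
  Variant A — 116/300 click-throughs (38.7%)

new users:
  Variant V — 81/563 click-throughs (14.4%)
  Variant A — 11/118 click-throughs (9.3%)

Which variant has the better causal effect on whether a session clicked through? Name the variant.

The user tenure-specific comparison favours Variant V throughout, but the pooled figures favour Variant A. The question is whether to condition on user tenure.
The distribution of user tenure is itself part of what the variant does — it is an intermediate outcome. Holding it fixed would remove that part of the effect; the total effect is the pooled difference.
Pooled: Variant V 30.5% vs Variant A 35.2%; Variant A is higher overall.

Variant A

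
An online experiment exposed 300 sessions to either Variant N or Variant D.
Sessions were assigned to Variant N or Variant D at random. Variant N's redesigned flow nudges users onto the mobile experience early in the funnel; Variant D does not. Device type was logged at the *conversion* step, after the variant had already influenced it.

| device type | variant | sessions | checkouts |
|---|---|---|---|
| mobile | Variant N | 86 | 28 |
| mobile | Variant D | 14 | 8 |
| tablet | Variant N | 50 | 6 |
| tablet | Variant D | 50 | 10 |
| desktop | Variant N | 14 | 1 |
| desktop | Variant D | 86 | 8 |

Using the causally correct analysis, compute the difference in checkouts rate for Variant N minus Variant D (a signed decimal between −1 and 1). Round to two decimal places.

+0.06

The device type-specific comparison favours Variant D throughout, but the pooled figures favour Variant N. The question is whether to condition on device type.
Stratifying would compare variants among sessions the variants themselves sorted into device type groups — a form of selection on an intermediate. The unconditioned pooled rates give the total causal effect.
The causal difference is the pooled difference: 0.233 − 0.173 = +0.060.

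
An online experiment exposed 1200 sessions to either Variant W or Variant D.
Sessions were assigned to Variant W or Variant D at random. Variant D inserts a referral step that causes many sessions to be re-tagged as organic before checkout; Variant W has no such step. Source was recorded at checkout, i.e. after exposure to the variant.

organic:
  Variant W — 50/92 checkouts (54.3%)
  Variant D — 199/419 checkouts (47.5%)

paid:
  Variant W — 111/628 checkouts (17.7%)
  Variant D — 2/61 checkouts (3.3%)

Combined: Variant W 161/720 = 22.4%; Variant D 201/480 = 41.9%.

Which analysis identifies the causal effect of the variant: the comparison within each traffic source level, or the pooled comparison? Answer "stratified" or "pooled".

pooled

Traffic source is downstream of the variant. One should not condition on a consequence of treatment, so the overall rates are the right comparison.
Pooled: Variant W 22.4% vs Variant D 41.9%; Variant D is higher overall.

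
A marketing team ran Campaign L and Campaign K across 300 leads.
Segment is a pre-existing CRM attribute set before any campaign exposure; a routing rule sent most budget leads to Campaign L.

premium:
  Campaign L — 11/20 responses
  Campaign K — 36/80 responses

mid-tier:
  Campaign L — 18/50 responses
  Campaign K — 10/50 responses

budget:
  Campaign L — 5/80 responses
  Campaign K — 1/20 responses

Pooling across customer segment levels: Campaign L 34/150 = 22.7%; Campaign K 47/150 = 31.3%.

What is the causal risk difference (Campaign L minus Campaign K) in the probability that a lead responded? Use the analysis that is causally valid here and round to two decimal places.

Customer segment satisfies the back-door criterion: it is not a descendant of the campaign, and it blocks the spurious path from campaign to outcome. Adjusting for it (i.e., using the within-customer segment rates) gives the causal effect.
Adjusting over the population distribution of customer segment: 0.333·(0.550−0.450) + 0.333·(0.360−0.200) + 0.333·(0.062−0.050) = +0.091.

+0.09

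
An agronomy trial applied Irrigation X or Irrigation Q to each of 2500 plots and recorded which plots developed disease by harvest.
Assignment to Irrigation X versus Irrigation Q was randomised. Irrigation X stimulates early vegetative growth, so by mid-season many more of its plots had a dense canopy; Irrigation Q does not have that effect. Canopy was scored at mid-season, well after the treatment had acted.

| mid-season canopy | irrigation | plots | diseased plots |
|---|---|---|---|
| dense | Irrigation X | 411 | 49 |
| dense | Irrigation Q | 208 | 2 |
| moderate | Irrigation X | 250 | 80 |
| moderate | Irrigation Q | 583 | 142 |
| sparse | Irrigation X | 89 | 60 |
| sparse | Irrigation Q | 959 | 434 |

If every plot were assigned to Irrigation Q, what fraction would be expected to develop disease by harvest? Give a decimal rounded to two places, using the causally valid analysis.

0.33

Stratifying would compare irrigations among plots the irrigations themselves sorted into mid-season canopy groups — a form of selection on an intermediate. The unconditioned pooled rates give the total causal effect.
So P(outcome | do(Irrigation Q)) is just the pooled rate for Irrigation Q: 578/1750 = 0.330.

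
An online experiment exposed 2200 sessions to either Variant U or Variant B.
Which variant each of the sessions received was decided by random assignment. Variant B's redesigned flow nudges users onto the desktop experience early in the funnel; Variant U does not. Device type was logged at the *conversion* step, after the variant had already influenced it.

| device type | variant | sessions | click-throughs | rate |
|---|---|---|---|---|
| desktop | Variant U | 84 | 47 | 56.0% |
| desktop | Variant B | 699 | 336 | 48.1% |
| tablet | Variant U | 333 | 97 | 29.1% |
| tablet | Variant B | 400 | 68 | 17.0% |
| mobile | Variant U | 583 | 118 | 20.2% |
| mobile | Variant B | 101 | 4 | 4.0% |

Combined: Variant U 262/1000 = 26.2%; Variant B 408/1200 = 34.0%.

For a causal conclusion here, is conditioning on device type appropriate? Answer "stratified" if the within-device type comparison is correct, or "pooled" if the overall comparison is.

pooled

The distribution of device type is itself part of what the variant does — it is an intermediate outcome. Holding it fixed would remove that part of the effect; the total effect is the pooled difference.
Pooled: Variant U 26.2% vs Variant B 34.0%; Variant B is higher overall.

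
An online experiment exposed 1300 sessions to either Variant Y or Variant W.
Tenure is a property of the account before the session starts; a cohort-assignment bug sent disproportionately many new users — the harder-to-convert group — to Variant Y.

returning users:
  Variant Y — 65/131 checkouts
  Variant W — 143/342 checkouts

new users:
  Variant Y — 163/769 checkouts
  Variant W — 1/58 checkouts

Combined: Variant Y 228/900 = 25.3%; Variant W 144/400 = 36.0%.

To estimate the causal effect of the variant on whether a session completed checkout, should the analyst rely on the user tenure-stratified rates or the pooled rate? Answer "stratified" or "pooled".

Within every user tenure level Variant Y has the higher rate, yet pooled Variant W does — Simpson's reversal.
User tenure satisfies the back-door criterion: it is not a descendant of the variant, and it blocks the spurious path from variant to outcome. Adjusting for it (i.e., using the within-user tenure rates) gives the causal effect.
Within each level — returning users: 49.6% vs 41.8%; new users: 21.2% vs 1.7% — Variant Y is higher every time.

stratified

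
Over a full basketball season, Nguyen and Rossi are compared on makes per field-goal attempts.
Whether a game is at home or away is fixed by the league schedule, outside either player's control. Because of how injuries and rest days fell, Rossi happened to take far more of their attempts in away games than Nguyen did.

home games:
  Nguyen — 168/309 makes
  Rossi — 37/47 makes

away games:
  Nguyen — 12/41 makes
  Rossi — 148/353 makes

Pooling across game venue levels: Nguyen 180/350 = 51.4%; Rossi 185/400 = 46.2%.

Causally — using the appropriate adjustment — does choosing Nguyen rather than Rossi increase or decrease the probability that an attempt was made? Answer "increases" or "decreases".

decreases

Here game venue is a common cause — it drives both which player a case falls under and the outcome. The crude comparison mixes populations; the stratum-specific rates are the causally relevant ones.
Within each level — home games: 54.4% vs 78.7%; away games: 29.3% vs 41.9% — Rossi is higher every time.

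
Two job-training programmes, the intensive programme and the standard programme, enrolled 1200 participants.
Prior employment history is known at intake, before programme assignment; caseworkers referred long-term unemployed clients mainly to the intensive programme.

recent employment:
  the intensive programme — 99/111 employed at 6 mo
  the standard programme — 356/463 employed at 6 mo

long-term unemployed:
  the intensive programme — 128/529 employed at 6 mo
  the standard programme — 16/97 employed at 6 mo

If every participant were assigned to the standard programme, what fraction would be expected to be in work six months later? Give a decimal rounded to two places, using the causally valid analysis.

0.45

the intensive programme is higher inside every prior employment history stratum but the standard programme is higher in aggregate. Whether to stratify depends on how prior employment history relates to the programme.
Prior employment history is set before the programme has any effect — it is not caused by the programme — and it independently drives the outcome. That makes it a confounder, so the causal comparison is within prior employment history levels.
Standardising the standard programme to the population prior employment history mix: 0.478·356/463 + 0.522·16/97 = 0.454.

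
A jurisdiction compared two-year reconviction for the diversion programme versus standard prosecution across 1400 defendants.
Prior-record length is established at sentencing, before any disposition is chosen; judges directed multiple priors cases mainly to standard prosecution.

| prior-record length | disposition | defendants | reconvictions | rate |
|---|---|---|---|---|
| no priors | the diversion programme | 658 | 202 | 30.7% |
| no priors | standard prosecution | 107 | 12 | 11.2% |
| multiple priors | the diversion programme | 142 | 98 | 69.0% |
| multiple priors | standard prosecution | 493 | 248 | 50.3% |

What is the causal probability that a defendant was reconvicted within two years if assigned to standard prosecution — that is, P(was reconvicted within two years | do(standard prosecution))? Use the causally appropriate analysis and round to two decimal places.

Since prior-record length is a pre-existing factor (not a product of the disposition) and it affects the outcome on its own, it is a confounder. The stratified rates, not the pooled rate, identify the causal effect.
Standardising standard prosecution to the population prior-record length mix: 0.546·12/107 + 0.454·248/493 = 0.289.

0.29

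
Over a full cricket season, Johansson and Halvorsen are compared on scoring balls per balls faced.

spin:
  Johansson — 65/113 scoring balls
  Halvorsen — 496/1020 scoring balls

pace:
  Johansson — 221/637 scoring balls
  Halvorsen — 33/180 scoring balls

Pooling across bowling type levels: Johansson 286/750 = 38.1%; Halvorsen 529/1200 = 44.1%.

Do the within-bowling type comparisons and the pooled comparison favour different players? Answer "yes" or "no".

yes

Within each bowling type level (spin 57.5% vs 48.6%; pace 34.7% vs 18.3%), Johansson has the higher rate every time. Pooled: 38.1% vs 44.1% — Halvorsen has the higher rate overall. The two comparisons disagree.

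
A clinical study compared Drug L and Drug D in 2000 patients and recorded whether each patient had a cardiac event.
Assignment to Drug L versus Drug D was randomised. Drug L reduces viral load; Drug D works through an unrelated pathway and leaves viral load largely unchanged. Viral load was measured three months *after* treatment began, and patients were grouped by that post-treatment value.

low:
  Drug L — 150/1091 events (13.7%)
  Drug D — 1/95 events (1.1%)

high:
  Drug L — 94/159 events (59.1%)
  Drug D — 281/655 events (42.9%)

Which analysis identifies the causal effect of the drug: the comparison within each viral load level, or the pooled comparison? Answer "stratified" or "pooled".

pooled

Viral load lies on the pathway drug → viral load → outcome, so adjusting for it blocks the indirect effect. For the total causal effect of drug, use the unadjusted pooled rates.
Pooled: Drug L 19.5% vs Drug D 37.6%; Drug L is lower overall.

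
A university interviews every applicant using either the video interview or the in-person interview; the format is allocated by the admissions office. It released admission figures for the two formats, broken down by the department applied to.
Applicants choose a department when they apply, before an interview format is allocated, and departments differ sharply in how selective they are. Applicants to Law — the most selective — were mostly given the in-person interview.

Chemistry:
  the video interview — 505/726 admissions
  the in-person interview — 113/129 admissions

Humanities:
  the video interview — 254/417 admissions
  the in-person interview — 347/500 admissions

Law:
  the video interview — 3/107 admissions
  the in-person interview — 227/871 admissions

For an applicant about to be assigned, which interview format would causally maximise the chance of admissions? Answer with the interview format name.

the in-person interview

Department satisfies the back-door criterion: it is not a descendant of the interview format, and it blocks the spurious path from interview format to outcome. Adjusting for it (i.e., using the within-department rates) gives the causal effect.
Within each level — Chemistry: 69.6% vs 87.6%; Humanities: 60.9% vs 69.4%; Law: 2.8% vs 26.1% — the in-person interview is higher every time.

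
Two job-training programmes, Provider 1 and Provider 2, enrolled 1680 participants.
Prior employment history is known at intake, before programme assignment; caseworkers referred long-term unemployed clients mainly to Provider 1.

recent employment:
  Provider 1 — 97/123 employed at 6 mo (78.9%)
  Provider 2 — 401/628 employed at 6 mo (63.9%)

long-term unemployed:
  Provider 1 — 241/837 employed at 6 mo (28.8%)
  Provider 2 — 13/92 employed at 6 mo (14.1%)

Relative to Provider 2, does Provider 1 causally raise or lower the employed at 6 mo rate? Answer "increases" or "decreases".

Prior employment history satisfies the back-door criterion: it is not a descendant of the programme, and it blocks the spurious path from programme to outcome. Adjusting for it (i.e., using the within-prior employment history rates) gives the causal effect.
Within each level — recent employment: 78.9% vs 63.9%; long-term unemployed: 28.8% vs 14.1% — Provider 1 is higher every time.

increases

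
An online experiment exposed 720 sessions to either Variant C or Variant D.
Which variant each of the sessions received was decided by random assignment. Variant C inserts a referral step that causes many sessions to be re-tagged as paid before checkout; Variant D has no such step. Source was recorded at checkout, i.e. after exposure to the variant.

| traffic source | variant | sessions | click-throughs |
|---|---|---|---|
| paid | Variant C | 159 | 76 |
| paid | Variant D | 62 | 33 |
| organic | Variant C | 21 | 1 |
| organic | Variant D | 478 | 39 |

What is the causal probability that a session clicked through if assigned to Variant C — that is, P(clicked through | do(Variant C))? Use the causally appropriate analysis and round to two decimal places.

0.43

The stratified and pooled comparisons disagree (Variant D wins within each traffic source; Variant C wins overall), so the answer turns on the causal role of traffic source.
Traffic source here is a post-treatment variable shaped by the variant; conditioning on it would introduce bias rather than remove it. The overall comparison is the causal one.
So P(outcome | do(Variant C)) is just the pooled rate for Variant C: 77/180 = 0.428.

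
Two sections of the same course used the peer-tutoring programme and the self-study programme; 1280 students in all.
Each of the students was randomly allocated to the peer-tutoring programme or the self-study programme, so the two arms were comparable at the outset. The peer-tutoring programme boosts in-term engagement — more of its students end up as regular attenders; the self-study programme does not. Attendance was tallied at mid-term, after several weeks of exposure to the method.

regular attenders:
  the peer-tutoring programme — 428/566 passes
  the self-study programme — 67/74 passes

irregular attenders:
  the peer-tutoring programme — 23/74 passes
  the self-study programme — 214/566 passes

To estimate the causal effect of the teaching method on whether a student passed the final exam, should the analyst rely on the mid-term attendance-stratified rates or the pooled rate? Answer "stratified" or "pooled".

Mid-term attendance here is a post-treatment variable shaped by the teaching method; conditioning on it would introduce bias rather than remove it. The overall comparison is the causal one.
Pooled: the peer-tutoring programme 70.5% vs the self-study programme 43.9%; the peer-tutoring programme is higher overall.

pooled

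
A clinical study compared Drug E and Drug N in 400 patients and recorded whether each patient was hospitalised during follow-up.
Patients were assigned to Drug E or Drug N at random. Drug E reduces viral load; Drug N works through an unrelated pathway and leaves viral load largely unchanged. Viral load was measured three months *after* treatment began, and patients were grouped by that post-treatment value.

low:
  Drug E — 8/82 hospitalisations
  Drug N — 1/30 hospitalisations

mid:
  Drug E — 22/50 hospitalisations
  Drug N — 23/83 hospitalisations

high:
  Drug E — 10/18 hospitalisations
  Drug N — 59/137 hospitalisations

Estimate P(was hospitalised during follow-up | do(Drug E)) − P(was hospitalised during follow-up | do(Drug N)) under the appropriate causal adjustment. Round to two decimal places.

Drug N is lower inside every viral load stratum but Drug E is lower in aggregate. Whether to stratify depends on how viral load relates to the drug.
Because the drug influences viral load, viral load is a post-treatment mediator, not a confounder. Stratifying on it would bias the estimate; the causal effect is the crude pooled difference.
The causal difference is the pooled difference: 0.267 − 0.332 = -0.065.

-0.07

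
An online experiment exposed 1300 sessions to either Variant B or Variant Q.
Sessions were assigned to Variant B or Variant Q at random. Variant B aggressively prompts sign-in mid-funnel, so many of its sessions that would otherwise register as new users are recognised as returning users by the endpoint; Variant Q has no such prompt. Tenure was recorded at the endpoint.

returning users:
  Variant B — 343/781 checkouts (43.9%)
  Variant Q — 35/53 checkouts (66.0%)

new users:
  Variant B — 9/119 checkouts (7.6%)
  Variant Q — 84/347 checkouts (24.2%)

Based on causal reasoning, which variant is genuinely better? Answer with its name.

Because the variant influences user tenure, user tenure is a post-treatment mediator, not a confounder. Stratifying on it would bias the estimate; the causal effect is the crude pooled difference.
Pooled: Variant B 39.1% vs Variant Q 29.8%; Variant B is higher overall.

Variant B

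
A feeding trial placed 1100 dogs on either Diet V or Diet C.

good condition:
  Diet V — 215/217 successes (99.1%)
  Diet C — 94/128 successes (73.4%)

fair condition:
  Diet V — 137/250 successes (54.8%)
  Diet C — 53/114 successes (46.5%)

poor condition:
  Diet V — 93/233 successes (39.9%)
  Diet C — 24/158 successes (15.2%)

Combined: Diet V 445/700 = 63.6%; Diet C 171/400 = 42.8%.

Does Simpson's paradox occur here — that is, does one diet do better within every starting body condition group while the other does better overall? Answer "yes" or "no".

Within each starting body condition level (good condition 99.1% vs 73.4%; fair condition 54.8% vs 46.5%; poor condition 39.9% vs 15.2%), Diet V has the higher rate every time. Pooled: 63.6% vs 42.8% — Diet V has the higher rate overall. They agree.

no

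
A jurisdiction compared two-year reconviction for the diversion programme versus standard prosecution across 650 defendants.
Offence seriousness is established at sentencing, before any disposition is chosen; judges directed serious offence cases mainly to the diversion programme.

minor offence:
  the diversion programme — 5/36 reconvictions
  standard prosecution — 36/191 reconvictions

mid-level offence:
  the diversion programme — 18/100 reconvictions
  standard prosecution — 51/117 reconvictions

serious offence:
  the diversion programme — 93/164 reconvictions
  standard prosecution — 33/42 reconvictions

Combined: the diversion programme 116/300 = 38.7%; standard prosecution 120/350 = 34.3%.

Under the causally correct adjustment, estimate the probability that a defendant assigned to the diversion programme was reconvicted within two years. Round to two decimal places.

0.29

The imbalance in offence seriousness arose from how defendants were allocated, not from anything the disposition did; and offence seriousness independently affects the outcome. The pooled gap is confounded — condition on offence seriousness.
Standardising the diversion programme to the population offence seriousness mix: 0.349·5/36 + 0.334·18/100 + 0.317·93/164 = 0.288.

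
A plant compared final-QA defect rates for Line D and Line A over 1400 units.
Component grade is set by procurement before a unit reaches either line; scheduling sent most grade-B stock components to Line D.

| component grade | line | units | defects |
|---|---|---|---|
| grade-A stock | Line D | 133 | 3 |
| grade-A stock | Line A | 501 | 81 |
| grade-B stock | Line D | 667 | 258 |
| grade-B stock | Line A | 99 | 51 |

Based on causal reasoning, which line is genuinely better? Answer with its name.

Since component grade is a pre-existing factor (not a product of the line) and it affects the outcome on its own, it is a confounder. The stratified rates, not the pooled rate, identify the causal effect.
Within each level — grade-A stock: 2.3% vs 16.2%; grade-B stock: 38.7% vs 51.5% — Line D is lower every time.

Line D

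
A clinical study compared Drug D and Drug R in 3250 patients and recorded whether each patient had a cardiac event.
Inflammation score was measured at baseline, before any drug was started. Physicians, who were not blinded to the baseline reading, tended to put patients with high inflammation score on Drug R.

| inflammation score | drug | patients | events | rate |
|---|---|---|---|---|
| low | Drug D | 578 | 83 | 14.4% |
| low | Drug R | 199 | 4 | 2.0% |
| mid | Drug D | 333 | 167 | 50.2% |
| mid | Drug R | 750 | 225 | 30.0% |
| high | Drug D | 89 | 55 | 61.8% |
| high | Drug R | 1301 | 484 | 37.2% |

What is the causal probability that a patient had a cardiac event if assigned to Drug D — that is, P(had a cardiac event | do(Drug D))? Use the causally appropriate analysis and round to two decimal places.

0.47

The inflammation score-specific comparison favours Drug R throughout, but the pooled figures favour Drug D. The question is whether to condition on inflammation score.
Inflammation score differs across drugs for reasons unrelated to any effect of the drug itself, and it separately predicts the outcome — a classic confounder. We must compare within inflammation score levels.
Standardising Drug D to the population inflammation score mix: 0.239·83/578 + 0.333·167/333 + 0.428·55/89 = 0.466.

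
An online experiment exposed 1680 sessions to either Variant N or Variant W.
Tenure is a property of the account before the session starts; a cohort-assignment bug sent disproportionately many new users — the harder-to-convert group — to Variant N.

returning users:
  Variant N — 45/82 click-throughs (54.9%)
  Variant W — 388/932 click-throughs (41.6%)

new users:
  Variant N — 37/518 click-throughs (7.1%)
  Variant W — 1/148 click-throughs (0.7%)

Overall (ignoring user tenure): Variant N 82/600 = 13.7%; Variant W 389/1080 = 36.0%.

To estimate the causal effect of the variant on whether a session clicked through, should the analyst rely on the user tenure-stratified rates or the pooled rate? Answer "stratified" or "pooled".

stratified

User tenure differs across variants for reasons unrelated to any effect of the variant itself, and it separately predicts the outcome — a classic confounder. We must compare within user tenure levels.
Within each level — returning users: 54.9% vs 41.6%; new users: 7.1% vs 0.7% — Variant N is higher every time.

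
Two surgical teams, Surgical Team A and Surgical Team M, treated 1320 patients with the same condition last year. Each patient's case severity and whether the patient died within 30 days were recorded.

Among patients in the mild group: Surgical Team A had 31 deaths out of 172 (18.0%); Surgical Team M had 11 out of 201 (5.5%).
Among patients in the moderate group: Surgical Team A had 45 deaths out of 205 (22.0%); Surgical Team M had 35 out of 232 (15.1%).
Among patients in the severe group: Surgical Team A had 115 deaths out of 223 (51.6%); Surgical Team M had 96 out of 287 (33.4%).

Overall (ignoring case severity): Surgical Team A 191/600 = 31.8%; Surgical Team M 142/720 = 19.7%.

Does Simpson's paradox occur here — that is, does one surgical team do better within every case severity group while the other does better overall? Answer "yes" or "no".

Within each case severity level (mild 18.0% vs 5.5%; moderate 22.0% vs 15.1%; severe 51.6% vs 33.4%), Surgical Team M has the lower rate every time. Pooled: 31.8% vs 19.7% — Surgical Team M has the lower rate overall. They agree.

no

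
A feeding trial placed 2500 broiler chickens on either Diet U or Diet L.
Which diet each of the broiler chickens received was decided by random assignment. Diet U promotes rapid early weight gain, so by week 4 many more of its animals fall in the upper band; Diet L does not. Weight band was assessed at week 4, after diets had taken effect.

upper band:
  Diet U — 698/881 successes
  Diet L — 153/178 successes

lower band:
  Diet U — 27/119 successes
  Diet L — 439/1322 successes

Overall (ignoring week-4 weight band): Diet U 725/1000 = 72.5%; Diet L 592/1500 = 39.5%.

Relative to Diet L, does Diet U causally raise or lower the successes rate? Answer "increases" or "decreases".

Week-4 weight band lies on the pathway diet → week-4 weight band → outcome, so adjusting for it blocks the indirect effect. For the total causal effect of diet, use the unadjusted pooled rates.
Pooled: Diet U 72.5% vs Diet L 39.5%; Diet U is higher overall.

increases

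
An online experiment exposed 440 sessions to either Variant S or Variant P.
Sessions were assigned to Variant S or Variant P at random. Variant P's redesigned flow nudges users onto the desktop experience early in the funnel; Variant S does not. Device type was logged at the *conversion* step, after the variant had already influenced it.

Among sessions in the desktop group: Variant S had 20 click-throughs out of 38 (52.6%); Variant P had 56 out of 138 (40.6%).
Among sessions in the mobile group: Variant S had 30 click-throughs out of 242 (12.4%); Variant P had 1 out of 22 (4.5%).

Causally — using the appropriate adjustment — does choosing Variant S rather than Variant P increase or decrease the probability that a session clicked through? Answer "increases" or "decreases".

decreases

Variant S is higher inside every device type stratum but Variant P is higher in aggregate. Whether to stratify depends on how device type relates to the variant.
Because the variant influences device type, device type is a post-treatment mediator, not a confounder. Stratifying on it would bias the estimate; the causal effect is the crude pooled difference.
Pooled: Variant S 17.9% vs Variant P 35.6%; Variant P is higher overall.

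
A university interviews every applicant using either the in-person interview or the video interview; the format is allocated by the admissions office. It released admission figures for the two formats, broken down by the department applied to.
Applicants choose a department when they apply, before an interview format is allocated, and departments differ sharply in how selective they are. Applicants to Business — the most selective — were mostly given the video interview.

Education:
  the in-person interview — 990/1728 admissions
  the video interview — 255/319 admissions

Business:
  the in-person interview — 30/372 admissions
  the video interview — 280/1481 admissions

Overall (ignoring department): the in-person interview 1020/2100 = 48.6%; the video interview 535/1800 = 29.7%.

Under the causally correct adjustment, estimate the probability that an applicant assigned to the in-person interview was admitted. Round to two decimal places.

0.34

the video interview is higher inside every department stratum but the in-person interview is higher in aggregate. Whether to stratify depends on how department relates to the interview format.
The imbalance in department arose from how applicants were allocated, not from anything the interview format did; and department independently affects the outcome. The pooled gap is confounded — condition on department.
Standardising the in-person interview to the population department mix: 0.525·990/1728 + 0.475·30/372 = 0.339.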